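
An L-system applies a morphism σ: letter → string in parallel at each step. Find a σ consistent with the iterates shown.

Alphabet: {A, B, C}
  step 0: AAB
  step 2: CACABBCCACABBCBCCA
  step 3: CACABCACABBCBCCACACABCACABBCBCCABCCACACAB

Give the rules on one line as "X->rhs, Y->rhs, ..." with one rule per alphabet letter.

A->CAB, B->BC, C->CA

  step 2 ⇒ step 3: CACABBCCACABBCBCCA ⇒ CA·CAB·CA·CAB·BC·BC·CA·CA·CAB·CA·CAB·BC·BC·CA·BC·CA·CA·CAB
    A ↦ CAB
    B ↦ BC
    C ↦ CA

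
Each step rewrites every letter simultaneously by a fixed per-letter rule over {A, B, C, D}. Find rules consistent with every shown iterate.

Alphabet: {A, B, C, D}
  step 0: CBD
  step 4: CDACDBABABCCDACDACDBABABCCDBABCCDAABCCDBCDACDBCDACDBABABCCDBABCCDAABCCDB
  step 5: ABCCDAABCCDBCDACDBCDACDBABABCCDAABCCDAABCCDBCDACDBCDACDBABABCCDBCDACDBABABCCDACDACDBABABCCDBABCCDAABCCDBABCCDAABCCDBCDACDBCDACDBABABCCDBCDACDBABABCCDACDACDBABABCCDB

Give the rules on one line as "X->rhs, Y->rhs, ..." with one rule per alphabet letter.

  step 4 ⇒ step 5: CDACDBABABCCDACDACDBABABCCDBABCCDAABCCDBCDACDBCDACDBABABCCDBABCCDAABCCDB ⇒ AB·C·CDA·AB·C·CDB·CDA·CDB·CDA·CDB·AB·AB·C·CDA·AB·C·CDA·AB·C·CDB·CDA·CDB·CDA·CDB·AB·AB·C·CDB·CDA·CDB·AB·AB·C·CDA·CDA·CDB·AB·AB·C·CDB·AB·C·CDA·AB·C·CDB·AB·C·CDA·AB·C·CDB·CDA·CDB·CDA·CDB·AB·AB·C·CDB·CDA·CDB·AB·AB·C·CDA·CDA·CDB·AB·AB·C·CDB
    A ↦ CDA
    B ↦ CDB
    C ↦ AB
    D ↦ C

A->CDA, B->CDB, C->AB, D->C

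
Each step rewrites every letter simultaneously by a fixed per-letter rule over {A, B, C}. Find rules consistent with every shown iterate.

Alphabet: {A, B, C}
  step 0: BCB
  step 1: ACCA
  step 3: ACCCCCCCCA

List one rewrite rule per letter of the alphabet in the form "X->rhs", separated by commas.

  step 0 ⇒ step 1: BCB ⇒ A·CC·A
    B ↦ A
    C ↦ CC
    A ↦ B  (constrained at step 1)

A->B, B->A, C->CC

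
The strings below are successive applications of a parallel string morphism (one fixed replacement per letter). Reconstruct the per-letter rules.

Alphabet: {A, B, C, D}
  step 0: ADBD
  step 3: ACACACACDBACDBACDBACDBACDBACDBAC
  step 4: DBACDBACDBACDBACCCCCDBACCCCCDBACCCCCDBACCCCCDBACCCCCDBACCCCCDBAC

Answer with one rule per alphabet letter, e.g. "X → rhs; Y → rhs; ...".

A->DB, B->CC, C->AC, D->CC

  step 3 ⇒ step 4: ACACACACDBACDBACDBACDBACDBACDBAC ⇒ DB·AC·DB·AC·DB·AC·DB·AC·CC·CC·DB·AC·CC·CC·DB·AC·CC·CC·DB·AC·CC·CC·DB·AC·CC·CC·DB·AC·CC·CC·DB·AC
    A ↦ DB
    B ↦ CC
    C ↦ AC
    D ↦ CC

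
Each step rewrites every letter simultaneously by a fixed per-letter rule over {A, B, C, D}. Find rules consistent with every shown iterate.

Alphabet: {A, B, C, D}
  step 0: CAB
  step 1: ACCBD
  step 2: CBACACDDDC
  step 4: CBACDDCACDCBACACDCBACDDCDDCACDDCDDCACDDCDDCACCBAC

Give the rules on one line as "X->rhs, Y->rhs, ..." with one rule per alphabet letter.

  step 1 ⇒ step 2: ACCBD ⇒ CB·AC·AC·D·DDC
    A ↦ CB
    B ↦ D
    C ↦ AC
    D ↦ DDC

A->CB, B->D, C->AC, D->DDC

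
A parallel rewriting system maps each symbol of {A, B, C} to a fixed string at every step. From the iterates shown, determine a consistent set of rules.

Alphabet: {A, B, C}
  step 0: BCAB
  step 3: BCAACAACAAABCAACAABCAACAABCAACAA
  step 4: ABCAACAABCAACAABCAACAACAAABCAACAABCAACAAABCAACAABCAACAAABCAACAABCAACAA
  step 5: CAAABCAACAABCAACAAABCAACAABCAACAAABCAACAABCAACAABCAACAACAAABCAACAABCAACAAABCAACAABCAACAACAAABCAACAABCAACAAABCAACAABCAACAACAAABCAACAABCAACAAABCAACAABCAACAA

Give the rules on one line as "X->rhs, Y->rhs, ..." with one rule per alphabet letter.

A->CAA, B->A, C->B

  step 4 ⇒ step 5: ABCAACAABCAACAABCAACAACAAABCAACAABCAACAAABCAACAABCAACAAABCAACAABCAACAA ⇒ CAA·A·B·CAA·CAA·B·CAA·CAA·A·B·CAA·CAA·B·CAA·CAA·A·B·CAA·CAA·B·CAA·CAA·B·CAA·CAA·CAA·A·B·CAA·CAA·B·CAA·CAA·A·B·CAA·CAA·B·CAA·CAA·CAA·A·B·CAA·CAA·B·CAA·CAA·A·B·CAA·CAA·B·CAA·CAA·CAA·A·B·CAA·CAA·B·CAA·CAA·A·B·CAA·CAA·B·CAA·CAA
    A ↦ CAA
    B ↦ A
    C ↦ B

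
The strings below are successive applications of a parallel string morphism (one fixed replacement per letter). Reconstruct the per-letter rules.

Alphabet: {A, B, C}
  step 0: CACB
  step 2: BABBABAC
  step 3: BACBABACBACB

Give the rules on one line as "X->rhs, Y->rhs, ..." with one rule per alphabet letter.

  step 2 ⇒ step 3: BABBABAC ⇒ BA·C·BA·BA·C·BA·C·B
    A ↦ C
    B ↦ BA
    C ↦ B

A->C, B->BA, C->B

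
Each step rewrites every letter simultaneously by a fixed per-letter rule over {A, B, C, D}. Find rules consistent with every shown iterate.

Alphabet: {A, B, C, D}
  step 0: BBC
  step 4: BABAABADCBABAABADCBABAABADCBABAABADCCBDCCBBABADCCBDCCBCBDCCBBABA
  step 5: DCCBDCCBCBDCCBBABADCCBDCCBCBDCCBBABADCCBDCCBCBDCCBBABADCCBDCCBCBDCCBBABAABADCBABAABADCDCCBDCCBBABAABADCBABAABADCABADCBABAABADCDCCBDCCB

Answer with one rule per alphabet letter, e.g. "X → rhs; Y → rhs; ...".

A->CB, B->DC, C->ABA, D->B

  step 4 ⇒ step 5: BABAABADCBABAABADCBABAABADCBABAABADCCBDCCBBABADCCBDCCBCBDCCBBABA ⇒ DC·CB·DC·CB·CB·DC·CB·B·ABA·DC·CB·DC·CB·CB·DC·CB·B·ABA·DC·CB·DC·CB·CB·DC·CB·B·ABA·DC·CB·DC·CB·CB·DC·CB·B·ABA·ABA·DC·B·ABA·ABA·DC·DC·CB·DC·CB·B·ABA·ABA·DC·B·ABA·ABA·DC·ABA·DC·B·ABA·ABA·DC·DC·CB·DC·CB
    A ↦ CB
    B ↦ DC
    C ↦ ABA
    D ↦ B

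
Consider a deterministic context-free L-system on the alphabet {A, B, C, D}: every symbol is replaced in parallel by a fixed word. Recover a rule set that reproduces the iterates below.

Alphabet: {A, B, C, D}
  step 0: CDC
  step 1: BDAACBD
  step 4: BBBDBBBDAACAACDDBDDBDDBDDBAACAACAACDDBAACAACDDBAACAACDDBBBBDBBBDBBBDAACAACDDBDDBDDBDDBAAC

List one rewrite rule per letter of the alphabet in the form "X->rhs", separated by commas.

  step 0 ⇒ step 1: CDC ⇒ BD·AAC·BD
    C ↦ BD
    D ↦ AAC
    A ↦ B  (constrained at step 1)
    B ↦ DDB  (constrained at step 1)

A->B, B->DDB, C->BD, D->AAC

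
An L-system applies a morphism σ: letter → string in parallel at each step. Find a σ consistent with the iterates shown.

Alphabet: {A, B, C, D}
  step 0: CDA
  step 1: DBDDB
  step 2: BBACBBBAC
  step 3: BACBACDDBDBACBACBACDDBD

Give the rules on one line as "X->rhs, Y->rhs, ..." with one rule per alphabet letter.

A->DDB, B->BAC, C->D, D->B

  step 2 ⇒ step 3: BBACBBBAC ⇒ BAC·BAC·DDB·D·BAC·BAC·BAC·DDB·D
    A ↦ DDB
    B ↦ BAC
    C ↦ D
  step 0 ⇒ step 1: CDA ⇒ D·B·DDB
    D ↦ B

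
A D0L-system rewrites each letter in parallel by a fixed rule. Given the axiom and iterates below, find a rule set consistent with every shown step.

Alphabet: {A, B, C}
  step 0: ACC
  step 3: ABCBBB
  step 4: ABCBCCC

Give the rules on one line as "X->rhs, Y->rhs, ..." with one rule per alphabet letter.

A->AB, B->C, C->B

  step 3 ⇒ step 4: ABCBBB ⇒ AB·C·B·C·C·C
    A ↦ AB
    B ↦ C
    C ↦ B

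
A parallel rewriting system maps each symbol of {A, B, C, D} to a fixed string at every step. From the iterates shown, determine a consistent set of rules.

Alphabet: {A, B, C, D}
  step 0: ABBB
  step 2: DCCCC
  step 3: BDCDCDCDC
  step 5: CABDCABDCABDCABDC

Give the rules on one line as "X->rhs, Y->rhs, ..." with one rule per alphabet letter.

A->C, B->A, C->DC, D->B

  step 2 ⇒ step 3: DCCCC ⇒ B·DC·DC·DC·DC
    C ↦ DC
    D ↦ B
    A ↦ C  (constrained at step 0)
    B ↦ A  (constrained at step 0)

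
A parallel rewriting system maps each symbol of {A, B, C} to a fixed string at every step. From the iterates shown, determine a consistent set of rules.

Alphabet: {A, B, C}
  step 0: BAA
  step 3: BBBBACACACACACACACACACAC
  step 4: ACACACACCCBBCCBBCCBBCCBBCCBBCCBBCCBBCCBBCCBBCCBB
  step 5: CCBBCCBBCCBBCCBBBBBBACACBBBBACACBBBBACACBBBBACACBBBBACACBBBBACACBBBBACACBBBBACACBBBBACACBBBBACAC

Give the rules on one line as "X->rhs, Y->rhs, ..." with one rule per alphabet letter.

A->CC, B->AC, C->BB

  step 4 ⇒ step 5: ACACACACCCBBCCBBCCBBCCBBCCBBCCBBCCBBCCBBCCBBCCBB ⇒ CC·BB·CC·BB·CC·BB·CC·BB·BB·BB·AC·AC·BB·BB·AC·AC·BB·BB·AC·AC·BB·BB·AC·AC·BB·BB·AC·AC·BB·BB·AC·AC·BB·BB·AC·AC·BB·BB·AC·AC·BB·BB·AC·AC·BB·BB·AC·AC
    A ↦ CC
    B ↦ AC
    C ↦ BB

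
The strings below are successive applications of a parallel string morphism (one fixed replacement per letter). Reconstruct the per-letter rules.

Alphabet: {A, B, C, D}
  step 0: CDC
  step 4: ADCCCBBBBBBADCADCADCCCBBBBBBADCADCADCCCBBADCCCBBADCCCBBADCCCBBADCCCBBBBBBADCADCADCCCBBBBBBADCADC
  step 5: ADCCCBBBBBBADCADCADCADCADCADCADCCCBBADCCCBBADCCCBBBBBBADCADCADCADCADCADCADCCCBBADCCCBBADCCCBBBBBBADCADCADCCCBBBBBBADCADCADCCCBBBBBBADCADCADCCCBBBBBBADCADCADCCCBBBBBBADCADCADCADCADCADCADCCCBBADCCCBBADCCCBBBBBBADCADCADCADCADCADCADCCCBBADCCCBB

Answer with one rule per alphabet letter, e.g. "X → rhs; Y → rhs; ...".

A->ADC, B->ADC, C->BB, D->CC

  step 4 ⇒ step 5: ADCCCBBBBBBADCADCADCCCBBBBBBADCADCADCCCBBADCCCBBADCCCBBADCCCBBADCCCBBBBBBADCADCADCCCBBBBBBADCADC ⇒ ADC·CC·BB·BB·BB·ADC·ADC·ADC·ADC·ADC·ADC·ADC·CC·BB·ADC·CC·BB·ADC·CC·BB·BB·BB·ADC·ADC·ADC·ADC·ADC·ADC·ADC·CC·BB·ADC·CC·BB·ADC·CC·BB·BB·BB·ADC·ADC·ADC·CC·BB·BB·BB·ADC·ADC·ADC·CC·BB·BB·BB·ADC·ADC·ADC·CC·BB·BB·BB·ADC·ADC·ADC·CC·BB·BB·BB·ADC·ADC·ADC·ADC·ADC·ADC·ADC·CC·BB·ADC·CC·BB·ADC·CC·BB·BB·BB·ADC·ADC·ADC·ADC·ADC·ADC·ADC·CC·BB·ADC·CC·BB
    A ↦ ADC
    B ↦ ADC
    C ↦ BB
    D ↦ CC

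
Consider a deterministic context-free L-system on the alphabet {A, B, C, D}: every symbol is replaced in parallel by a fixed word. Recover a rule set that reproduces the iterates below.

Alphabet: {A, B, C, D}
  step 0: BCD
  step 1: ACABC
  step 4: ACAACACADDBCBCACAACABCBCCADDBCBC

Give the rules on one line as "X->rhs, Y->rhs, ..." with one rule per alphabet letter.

  step 0 ⇒ step 1: BCD ⇒ A·CA·BC
    B ↦ A
    C ↦ CA
    D ↦ BC
    A ↦ DD  (constrained at step 1)

A->DD, B->A, C->CA, D->BC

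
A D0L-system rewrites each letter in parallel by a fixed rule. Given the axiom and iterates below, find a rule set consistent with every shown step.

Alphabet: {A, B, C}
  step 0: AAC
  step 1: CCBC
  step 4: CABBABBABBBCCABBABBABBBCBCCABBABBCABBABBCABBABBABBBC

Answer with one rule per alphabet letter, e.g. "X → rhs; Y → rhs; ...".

  step 0 ⇒ step 1: AAC ⇒ C·C·BC
    A ↦ C
    C ↦ BC
    B ↦ ABB  (constrained at step 1)

A->C, B->ABB, C->BC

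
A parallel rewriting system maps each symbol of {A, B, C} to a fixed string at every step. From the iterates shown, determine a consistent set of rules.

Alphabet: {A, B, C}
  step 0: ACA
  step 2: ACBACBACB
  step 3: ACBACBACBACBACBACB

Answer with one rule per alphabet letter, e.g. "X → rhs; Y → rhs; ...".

A->AC, B->ACB, C->B

  step 2 ⇒ step 3: ACBACBACB ⇒ AC·B·ACB·AC·B·ACB·AC·B·ACB
    A ↦ AC
    B ↦ ACB
    C ↦ B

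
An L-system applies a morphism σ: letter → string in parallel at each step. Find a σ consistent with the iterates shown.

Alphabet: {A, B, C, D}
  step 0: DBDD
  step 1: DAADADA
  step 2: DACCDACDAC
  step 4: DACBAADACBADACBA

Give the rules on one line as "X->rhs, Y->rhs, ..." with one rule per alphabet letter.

A->C, B->A, C->B, D->DA

  step 1 ⇒ step 2: DAADADA ⇒ DA·C·C·DA·C·DA·C
    A ↦ C
    D ↦ DA
  step 0 ⇒ step 1: DBDD ⇒ DA·A·DA·DA
    B ↦ A
    C ↦ B  (constrained at step 2)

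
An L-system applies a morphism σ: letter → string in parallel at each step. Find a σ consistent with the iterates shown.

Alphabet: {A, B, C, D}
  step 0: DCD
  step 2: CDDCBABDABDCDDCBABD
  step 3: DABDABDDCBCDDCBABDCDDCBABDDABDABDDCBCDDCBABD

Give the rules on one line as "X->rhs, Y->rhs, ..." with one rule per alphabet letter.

A->CDD, B->CB, C->D, D->ABD

  step 2 ⇒ step 3: CDDCBABDABDCDDCBABD ⇒ D·ABD·ABD·D·CB·CDD·CB·ABD·CDD·CB·ABD·D·ABD·ABD·D·CB·CDD·CB·ABD
    A ↦ CDD
    B ↦ CB
    C ↦ D
    D ↦ ABD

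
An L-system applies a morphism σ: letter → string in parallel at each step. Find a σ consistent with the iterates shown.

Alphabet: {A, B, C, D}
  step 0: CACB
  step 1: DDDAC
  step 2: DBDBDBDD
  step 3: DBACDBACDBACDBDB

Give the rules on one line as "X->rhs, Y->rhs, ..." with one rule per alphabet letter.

A->D, B->AC, C->D, D->DB

  step 2 ⇒ step 3: DBDBDBDD ⇒ DB·AC·DB·AC·DB·AC·DB·DB
    B ↦ AC
    D ↦ DB
  step 0 ⇒ step 1: CACB ⇒ D·D·D·AC
    A ↦ D
  step 0 ⇒ step 1: CACB ⇒ D·D·D·AC
    C ↦ D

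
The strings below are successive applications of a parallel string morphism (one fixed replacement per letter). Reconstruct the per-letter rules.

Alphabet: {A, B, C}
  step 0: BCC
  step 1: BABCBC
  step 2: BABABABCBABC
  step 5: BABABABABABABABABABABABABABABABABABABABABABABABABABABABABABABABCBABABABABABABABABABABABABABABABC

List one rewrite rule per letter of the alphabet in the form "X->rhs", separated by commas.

  step 1 ⇒ step 2: BABCBC ⇒ BA·BA·BA·BC·BA·BC
    A ↦ BA
    B ↦ BA
    C ↦ BC

A->BA, B->BA, C->BC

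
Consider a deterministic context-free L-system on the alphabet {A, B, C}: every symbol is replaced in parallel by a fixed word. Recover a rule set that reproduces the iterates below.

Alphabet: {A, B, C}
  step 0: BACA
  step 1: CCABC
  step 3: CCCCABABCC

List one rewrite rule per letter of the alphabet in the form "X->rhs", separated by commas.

  step 0 ⇒ step 1: BACA ⇒ C·C·AB·C
    A ↦ C
    B ↦ C
    C ↦ AB

A->C, B->C, C->AB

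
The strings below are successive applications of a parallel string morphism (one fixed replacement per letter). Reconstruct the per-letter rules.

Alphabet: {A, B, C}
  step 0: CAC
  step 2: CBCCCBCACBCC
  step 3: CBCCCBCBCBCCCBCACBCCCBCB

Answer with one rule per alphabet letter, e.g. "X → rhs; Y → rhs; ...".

A->CA, B->CC, C->CB

  step 2 ⇒ step 3: CBCCCBCACBCC ⇒ CB·CC·CB·CB·CB·CC·CB·CA·CB·CC·CB·CB
    A ↦ CA
    B ↦ CC
    C ↦ CB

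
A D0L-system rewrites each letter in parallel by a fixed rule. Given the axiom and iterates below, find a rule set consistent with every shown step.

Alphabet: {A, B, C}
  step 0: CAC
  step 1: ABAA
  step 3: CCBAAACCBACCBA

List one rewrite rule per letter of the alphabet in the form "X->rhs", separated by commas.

A->BA, B->CC, C->A

  step 0 ⇒ step 1: CAC ⇒ A·BA·A
    A ↦ BA
    C ↦ A
    B ↦ CC  (constrained at step 1)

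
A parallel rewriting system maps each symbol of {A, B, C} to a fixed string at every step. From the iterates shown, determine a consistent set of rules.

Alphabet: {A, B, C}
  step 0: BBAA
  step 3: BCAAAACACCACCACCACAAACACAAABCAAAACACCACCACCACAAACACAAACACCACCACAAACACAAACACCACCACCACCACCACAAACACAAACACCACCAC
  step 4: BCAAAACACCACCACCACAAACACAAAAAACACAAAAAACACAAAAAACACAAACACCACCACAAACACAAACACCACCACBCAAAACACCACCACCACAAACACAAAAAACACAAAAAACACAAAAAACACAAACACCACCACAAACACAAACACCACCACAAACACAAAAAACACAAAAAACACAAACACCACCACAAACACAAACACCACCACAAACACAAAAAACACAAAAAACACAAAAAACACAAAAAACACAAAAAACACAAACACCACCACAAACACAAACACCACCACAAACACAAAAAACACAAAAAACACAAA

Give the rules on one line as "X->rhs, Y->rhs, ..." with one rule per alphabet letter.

A->CAC, B->BCA, C->AAA

  step 3 ⇒ step 4: BCAAAACACCACCACCACAAACACAAABCAAAACACCACCACCACAAACACAAACACCACCACAAACACAAACACCACCACCACCACCACAAACACAAACACCACCAC ⇒ BCA·AAA·CAC·CAC·CAC·CAC·AAA·CAC·AAA·AAA·CAC·AAA·AAA·CAC·AAA·AAA·CAC·AAA·CAC·CAC·CAC·AAA·CAC·AAA·CAC·CAC·CAC·BCA·AAA·CAC·CAC·CAC·CAC·AAA·CAC·AAA·AAA·CAC·AAA·AAA·CAC·AAA·AAA·CAC·AAA·CAC·CAC·CAC·AAA·CAC·AAA·CAC·CAC·CAC·AAA·CAC·AAA·AAA·CAC·AAA·AAA·CAC·AAA·CAC·CAC·CAC·AAA·CAC·AAA·CAC·CAC·CAC·AAA·CAC·AAA·AAA·CAC·AAA·AAA·CAC·AAA·AAA·CAC·AAA·AAA·CAC·AAA·AAA·CAC·AAA·CAC·CAC·CAC·AAA·CAC·AAA·CAC·CAC·CAC·AAA·CAC·AAA·AAA·CAC·AAA·AAA·CAC·AAA
    A ↦ CAC
    B ↦ BCA
    C ↦ AAA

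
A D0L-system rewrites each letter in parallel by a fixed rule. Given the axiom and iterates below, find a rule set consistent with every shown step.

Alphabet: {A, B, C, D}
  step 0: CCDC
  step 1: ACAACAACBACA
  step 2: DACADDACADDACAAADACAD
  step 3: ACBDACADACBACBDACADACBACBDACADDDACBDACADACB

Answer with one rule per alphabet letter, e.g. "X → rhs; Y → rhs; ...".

  step 2 ⇒ step 3: DACADDACADDACAAADACAD ⇒ ACB·D·ACA·D·ACB·ACB·D·ACA·D·ACB·ACB·D·ACA·D·D·D·ACB·D·ACA·D·ACB
    A ↦ D
    C ↦ ACA
    D ↦ ACB
  step 1 ⇒ step 2: ACAACAACBACA ⇒ D·ACA·D·D·ACA·D·D·ACA·AA·D·ACA·D
    B ↦ AA

A->D, B->AA, C->ACA, D->ACB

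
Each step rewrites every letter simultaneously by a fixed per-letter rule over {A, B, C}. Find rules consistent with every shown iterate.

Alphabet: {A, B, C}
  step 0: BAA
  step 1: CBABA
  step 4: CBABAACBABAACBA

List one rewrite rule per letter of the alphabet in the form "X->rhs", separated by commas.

  step 0 ⇒ step 1: BAA ⇒ C·BA·BA
    A ↦ BA
    B ↦ C
    C ↦ A  (constrained at step 1)

A->BA, B->C, C->A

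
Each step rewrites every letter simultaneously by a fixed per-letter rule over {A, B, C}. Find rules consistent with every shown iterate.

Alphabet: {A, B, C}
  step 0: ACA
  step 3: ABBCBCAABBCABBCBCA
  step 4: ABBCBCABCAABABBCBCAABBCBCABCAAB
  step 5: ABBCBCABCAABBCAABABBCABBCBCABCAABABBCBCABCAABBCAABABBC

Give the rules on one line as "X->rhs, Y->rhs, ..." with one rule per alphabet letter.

  step 4 ⇒ step 5: ABBCBCABCAABABBCBCAABBCBCABCAAB ⇒ AB·BC·BC·A·BC·A·AB·BC·A·AB·AB·BC·AB·BC·BC·A·BC·A·AB·AB·BC·BC·A·BC·A·AB·BC·A·AB·AB·BC
    A ↦ AB
    B ↦ BC
    C ↦ A

A->AB, B->BC, C->A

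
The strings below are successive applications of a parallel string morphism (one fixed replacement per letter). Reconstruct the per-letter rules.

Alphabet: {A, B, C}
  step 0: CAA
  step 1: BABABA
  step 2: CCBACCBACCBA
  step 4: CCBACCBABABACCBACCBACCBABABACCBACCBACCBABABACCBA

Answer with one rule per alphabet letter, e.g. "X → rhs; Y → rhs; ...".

  step 1 ⇒ step 2: BABABA ⇒ CC·BA·CC·BA·CC·BA
    A ↦ BA
    B ↦ CC
  step 0 ⇒ step 1: CAA ⇒ BA·BA·BA
    C ↦ BA

A->BA, B->CC, C->BA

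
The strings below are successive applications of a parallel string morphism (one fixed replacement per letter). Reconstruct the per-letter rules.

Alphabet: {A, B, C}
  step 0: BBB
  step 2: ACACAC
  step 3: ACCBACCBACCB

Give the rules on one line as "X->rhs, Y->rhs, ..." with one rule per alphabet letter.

  step 2 ⇒ step 3: ACACAC ⇒ AC·CB·AC·CB·AC·CB
    A ↦ AC
    C ↦ CB
    B ↦ A  (constrained at step 0)

A->AC, B->A, C->CB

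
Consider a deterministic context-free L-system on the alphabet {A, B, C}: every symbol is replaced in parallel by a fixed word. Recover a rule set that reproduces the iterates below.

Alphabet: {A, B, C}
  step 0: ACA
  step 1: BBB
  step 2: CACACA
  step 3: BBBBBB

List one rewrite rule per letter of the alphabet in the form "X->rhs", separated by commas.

  step 2 ⇒ step 3: CACACA ⇒ B·B·B·B·B·B
    A ↦ B
    C ↦ B
  step 1 ⇒ step 2: BBB ⇒ CA·CA·CA
    B ↦ CA

A->B, B->CA, C->B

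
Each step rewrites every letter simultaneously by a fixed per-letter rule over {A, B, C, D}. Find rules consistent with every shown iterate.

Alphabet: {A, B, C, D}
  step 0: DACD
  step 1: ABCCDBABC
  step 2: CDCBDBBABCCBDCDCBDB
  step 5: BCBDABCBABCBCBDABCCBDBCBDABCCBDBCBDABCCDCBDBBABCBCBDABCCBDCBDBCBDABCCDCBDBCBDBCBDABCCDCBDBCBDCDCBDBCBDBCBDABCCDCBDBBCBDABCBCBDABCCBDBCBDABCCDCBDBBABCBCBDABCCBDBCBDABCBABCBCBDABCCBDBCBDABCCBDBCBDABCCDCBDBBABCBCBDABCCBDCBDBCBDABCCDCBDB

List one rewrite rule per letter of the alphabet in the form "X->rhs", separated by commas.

A->CD, B->CBD, C->B, D->ABC

  step 1 ⇒ step 2: ABCCDBABC ⇒ CD·CBD·B·B·ABC·CBD·CD·CBD·B
    A ↦ CD
    B ↦ CBD
    C ↦ B
    D ↦ ABC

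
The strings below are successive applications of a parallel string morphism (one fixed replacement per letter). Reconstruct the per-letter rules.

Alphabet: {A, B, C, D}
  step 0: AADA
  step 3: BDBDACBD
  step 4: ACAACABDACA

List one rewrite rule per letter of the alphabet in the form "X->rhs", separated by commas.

A->B, B->AC, C->D, D->A

  step 3 ⇒ step 4: BDBDACBD ⇒ AC·A·AC·A·B·D·AC·A
    A ↦ B
    B ↦ AC
    C ↦ D
    D ↦ A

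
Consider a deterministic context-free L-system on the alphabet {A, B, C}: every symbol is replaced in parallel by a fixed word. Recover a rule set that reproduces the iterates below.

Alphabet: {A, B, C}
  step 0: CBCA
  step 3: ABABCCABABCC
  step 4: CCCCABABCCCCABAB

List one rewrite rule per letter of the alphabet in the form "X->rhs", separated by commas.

  step 3 ⇒ step 4: ABABCCABABCC ⇒ C·C·C·C·AB·AB·C·C·C·C·AB·AB
    A ↦ C
    B ↦ C
    C ↦ AB

A->C, B->C, C->AB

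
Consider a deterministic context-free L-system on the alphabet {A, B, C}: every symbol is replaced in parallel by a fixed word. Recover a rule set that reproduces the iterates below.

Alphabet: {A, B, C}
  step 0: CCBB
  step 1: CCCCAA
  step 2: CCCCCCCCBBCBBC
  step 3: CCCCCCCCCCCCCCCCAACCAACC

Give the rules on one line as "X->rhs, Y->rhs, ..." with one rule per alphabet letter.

A->BBC, B->A, C->CC

  step 2 ⇒ step 3: CCCCCCCCBBCBBC ⇒ CC·CC·CC·CC·CC·CC·CC·CC·A·A·CC·A·A·CC
    B ↦ A
    C ↦ CC
  step 1 ⇒ step 2: CCCCAA ⇒ CC·CC·CC·CC·BBC·BBC
    A ↦ BBC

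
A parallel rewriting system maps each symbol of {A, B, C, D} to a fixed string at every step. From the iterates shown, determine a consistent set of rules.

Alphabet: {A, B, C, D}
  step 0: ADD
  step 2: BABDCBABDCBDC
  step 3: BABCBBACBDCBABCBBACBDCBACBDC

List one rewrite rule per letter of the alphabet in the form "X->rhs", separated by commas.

A->BCB, B->BA, C->BDC, D->C

  step 2 ⇒ step 3: BABDCBABDCBDC ⇒ BA·BCB·BA·C·BDC·BA·BCB·BA·C·BDC·BA·C·BDC
    A ↦ BCB
    B ↦ BA
    C ↦ BDC
    D ↦ C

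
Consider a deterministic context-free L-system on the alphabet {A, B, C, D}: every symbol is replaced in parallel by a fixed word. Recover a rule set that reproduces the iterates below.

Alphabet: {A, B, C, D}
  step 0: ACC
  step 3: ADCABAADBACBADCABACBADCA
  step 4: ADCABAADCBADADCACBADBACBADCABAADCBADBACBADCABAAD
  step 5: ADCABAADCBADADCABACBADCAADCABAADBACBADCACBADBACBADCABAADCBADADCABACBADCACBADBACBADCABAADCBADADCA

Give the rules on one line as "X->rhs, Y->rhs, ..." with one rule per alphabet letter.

  step 4 ⇒ step 5: ADCABAADCBADADCACBADBACBADCABAADCBADBACBADCABAAD ⇒ AD·CA·BA·AD·CB·AD·AD·CA·BA·CB·AD·CA·AD·CA·BA·AD·BA·CB·AD·CA·CB·AD·BA·CB·AD·CA·BA·AD·CB·AD·AD·CA·BA·CB·AD·CA·CB·AD·BA·CB·AD·CA·BA·AD·CB·AD·AD·CA
    A ↦ AD
    B ↦ CB
    C ↦ BA
    D ↦ CA

A->AD, B->CB, C->BA, D->CA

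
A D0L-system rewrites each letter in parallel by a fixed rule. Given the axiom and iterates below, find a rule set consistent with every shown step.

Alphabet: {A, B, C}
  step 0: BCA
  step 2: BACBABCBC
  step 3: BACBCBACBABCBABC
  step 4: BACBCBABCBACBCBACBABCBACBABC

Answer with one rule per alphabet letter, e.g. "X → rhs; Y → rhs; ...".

A->C, B->BA, C->BC

  step 3 ⇒ step 4: BACBCBACBABCBABC ⇒ BA·C·BC·BA·BC·BA·C·BC·BA·C·BA·BC·BA·C·BA·BC
    A ↦ C
    B ↦ BA
    C ↦ BC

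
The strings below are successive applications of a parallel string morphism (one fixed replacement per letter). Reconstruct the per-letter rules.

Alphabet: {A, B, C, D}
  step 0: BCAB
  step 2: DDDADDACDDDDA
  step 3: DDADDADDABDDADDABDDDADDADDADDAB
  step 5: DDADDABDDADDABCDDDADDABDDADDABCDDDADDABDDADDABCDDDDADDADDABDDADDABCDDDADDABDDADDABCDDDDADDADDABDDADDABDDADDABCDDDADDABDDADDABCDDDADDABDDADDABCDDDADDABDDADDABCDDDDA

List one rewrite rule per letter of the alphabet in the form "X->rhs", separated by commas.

A->B, B->CD, C->D, D->DDA

  step 2 ⇒ step 3: DDDADDACDDDDA ⇒ DDA·DDA·DDA·B·DDA·DDA·B·D·DDA·DDA·DDA·DDA·B
    A ↦ B
    C ↦ D
    D ↦ DDA
    B ↦ CD  (constrained at step 0)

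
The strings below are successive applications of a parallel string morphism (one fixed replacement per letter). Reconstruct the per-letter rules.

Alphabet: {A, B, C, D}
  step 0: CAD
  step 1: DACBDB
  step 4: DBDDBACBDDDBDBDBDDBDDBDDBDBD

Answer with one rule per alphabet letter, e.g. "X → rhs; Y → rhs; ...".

  step 0 ⇒ step 1: CAD ⇒ D·ACB·DB
    A ↦ ACB
    C ↦ D
    D ↦ DB
    B ↦ D  (constrained at step 1)

A->ACB, B->D, C->D, D->DB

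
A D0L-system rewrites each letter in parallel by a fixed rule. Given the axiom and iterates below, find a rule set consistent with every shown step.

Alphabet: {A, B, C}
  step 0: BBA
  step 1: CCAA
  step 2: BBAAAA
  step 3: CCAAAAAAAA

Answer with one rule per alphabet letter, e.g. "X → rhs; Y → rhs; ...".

  step 2 ⇒ step 3: BBAAAA ⇒ C·C·AA·AA·AA·AA
    A ↦ AA
    B ↦ C
  step 1 ⇒ step 2: CCAA ⇒ B·B·AA·AA
    C ↦ B

A->AA, B->C, C->B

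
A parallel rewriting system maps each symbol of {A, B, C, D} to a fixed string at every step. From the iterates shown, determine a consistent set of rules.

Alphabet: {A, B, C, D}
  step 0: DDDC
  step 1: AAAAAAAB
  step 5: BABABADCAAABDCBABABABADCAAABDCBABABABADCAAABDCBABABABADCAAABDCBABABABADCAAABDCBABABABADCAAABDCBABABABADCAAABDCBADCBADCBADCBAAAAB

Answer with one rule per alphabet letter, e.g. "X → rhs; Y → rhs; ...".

A->BA, B->DC, C->AB, D->AA

  step 0 ⇒ step 1: DDDC ⇒ AA·AA·AA·AB
    C ↦ AB
    D ↦ AA
    A ↦ BA  (constrained at step 1)
    B ↦ DC  (constrained at step 1)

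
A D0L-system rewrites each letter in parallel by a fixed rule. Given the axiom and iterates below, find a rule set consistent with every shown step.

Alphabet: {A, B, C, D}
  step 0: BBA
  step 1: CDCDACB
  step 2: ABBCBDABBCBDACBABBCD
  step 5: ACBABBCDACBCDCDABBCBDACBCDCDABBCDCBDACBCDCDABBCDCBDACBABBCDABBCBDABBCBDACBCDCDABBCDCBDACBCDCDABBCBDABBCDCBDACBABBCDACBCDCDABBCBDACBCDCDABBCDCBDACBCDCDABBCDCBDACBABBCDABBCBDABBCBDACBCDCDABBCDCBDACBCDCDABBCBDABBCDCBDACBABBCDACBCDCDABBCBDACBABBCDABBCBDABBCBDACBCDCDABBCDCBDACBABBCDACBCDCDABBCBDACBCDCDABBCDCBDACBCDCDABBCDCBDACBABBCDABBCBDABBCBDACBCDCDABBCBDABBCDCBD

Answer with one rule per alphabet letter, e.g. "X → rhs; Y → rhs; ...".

A->ACB, B->CD, C->ABB, D->CBD

  step 1 ⇒ step 2: CDCDACB ⇒ ABB·CBD·ABB·CBD·ACB·ABB·CD
    A ↦ ACB
    B ↦ CD
    C ↦ ABB
    D ↦ CBD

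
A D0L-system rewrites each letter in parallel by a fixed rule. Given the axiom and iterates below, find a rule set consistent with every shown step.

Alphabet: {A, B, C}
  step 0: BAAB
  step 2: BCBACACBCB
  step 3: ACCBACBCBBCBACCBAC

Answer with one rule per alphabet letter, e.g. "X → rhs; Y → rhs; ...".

  step 2 ⇒ step 3: BCBACACBCB ⇒ AC·CB·AC·B·CB·B·CB·AC·CB·AC
    A ↦ B
    B ↦ AC
    C ↦ CB

A->B, B->AC, C->CB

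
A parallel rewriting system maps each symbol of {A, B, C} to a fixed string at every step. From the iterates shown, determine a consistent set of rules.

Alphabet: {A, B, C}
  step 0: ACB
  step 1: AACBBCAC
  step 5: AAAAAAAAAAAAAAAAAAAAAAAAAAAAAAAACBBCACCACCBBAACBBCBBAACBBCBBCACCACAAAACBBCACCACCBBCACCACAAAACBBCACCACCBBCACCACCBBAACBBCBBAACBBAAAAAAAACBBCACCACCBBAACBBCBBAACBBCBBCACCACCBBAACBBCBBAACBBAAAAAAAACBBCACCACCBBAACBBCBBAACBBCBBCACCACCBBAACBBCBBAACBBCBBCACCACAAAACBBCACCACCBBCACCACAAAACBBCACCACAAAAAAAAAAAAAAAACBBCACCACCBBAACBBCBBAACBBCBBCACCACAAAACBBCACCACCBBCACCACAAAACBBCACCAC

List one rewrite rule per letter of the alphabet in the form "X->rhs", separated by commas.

A->AA, B->CAC, C->CBB

  step 0 ⇒ step 1: ACB ⇒ AA·CBB·CAC
    A ↦ AA
    B ↦ CAC
    C ↦ CBB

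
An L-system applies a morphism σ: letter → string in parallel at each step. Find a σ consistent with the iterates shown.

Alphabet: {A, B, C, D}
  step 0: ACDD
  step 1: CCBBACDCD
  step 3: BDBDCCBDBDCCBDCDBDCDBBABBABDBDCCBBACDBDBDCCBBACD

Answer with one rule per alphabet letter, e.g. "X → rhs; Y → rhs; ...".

  step 0 ⇒ step 1: ACDD ⇒ CC·BBA·CD·CD
    A ↦ CC
    C ↦ BBA
    D ↦ CD
    B ↦ BD  (constrained at step 1)

A->CC, B->BD, C->BBA, D->CD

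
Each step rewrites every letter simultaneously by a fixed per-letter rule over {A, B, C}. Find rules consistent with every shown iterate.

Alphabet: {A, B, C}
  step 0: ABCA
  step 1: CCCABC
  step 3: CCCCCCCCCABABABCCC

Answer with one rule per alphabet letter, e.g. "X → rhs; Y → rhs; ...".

  step 0 ⇒ step 1: ABCA ⇒ C·CC·AB·C
    A ↦ C
    B ↦ CC
    C ↦ AB

A->C, B->CC, C->AB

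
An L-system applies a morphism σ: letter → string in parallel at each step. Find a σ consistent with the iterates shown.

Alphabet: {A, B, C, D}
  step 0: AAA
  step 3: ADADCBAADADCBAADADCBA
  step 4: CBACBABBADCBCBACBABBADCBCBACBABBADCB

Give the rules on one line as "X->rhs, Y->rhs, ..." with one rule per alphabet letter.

  step 3 ⇒ step 4: ADADCBAADADCBAADADCBA ⇒ CB·A·CB·A·BB·AD·CB·CB·A·CB·A·BB·AD·CB·CB·A·CB·A·BB·AD·CB
    A ↦ CB
    B ↦ AD
    C ↦ BB
    D ↦ A

A->CB, B->AD, C->BB, D->A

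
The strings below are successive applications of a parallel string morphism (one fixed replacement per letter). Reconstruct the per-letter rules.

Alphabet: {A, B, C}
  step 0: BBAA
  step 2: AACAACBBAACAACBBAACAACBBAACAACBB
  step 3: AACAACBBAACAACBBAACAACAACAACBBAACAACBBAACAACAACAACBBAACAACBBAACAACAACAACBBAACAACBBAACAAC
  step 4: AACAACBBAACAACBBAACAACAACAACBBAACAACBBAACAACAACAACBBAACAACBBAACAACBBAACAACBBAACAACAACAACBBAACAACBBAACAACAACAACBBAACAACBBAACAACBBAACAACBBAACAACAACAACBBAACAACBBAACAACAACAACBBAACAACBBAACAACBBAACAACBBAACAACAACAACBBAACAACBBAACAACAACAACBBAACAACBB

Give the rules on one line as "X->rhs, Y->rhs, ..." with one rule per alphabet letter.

  step 3 ⇒ step 4: AACAACBBAACAACBBAACAACAACAACBBAACAACBBAACAACAACAACBBAACAACBBAACAACAACAACBBAACAACBBAACAAC ⇒ AAC·AAC·BB·AAC·AAC·BB·AAC·AAC·AAC·AAC·BB·AAC·AAC·BB·AAC·AAC·AAC·AAC·BB·AAC·AAC·BB·AAC·AAC·BB·AAC·AAC·BB·AAC·AAC·AAC·AAC·BB·AAC·AAC·BB·AAC·AAC·AAC·AAC·BB·AAC·AAC·BB·AAC·AAC·BB·AAC·AAC·BB·AAC·AAC·AAC·AAC·BB·AAC·AAC·BB·AAC·AAC·AAC·AAC·BB·AAC·AAC·BB·AAC·AAC·BB·AAC·AAC·BB·AAC·AAC·AAC·AAC·BB·AAC·AAC·BB·AAC·AAC·AAC·AAC·BB·AAC·AAC·BB
    A ↦ AAC
    B ↦ AAC
    C ↦ BB

A->AAC, B->AAC, C->BB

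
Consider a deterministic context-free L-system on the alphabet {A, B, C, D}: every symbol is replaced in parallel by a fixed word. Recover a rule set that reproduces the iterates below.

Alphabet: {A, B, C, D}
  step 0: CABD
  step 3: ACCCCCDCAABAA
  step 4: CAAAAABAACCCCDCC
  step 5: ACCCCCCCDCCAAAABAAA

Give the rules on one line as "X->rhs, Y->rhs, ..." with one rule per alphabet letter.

A->C, B->CCD, C->A, D->BA

  step 4 ⇒ step 5: CAAAAABAACCCCDCC ⇒ A·C·C·C·C·C·CCD·C·C·A·A·A·A·BA·A·A
    A ↦ C
    B ↦ CCD
    C ↦ A
    D ↦ BA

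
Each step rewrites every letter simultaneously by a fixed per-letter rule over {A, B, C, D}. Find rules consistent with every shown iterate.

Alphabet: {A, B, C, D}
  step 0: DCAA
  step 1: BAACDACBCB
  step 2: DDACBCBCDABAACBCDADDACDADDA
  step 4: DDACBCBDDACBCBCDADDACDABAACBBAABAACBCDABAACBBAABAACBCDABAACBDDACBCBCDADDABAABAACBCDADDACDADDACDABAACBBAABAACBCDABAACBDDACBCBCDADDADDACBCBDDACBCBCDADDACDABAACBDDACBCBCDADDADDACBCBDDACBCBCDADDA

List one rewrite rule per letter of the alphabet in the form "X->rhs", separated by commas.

A->CB, B->DDA, C->CDA, D->BAA

  step 1 ⇒ step 2: BAACDACBCB ⇒ DDA·CB·CB·CDA·BAA·CB·CDA·DDA·CDA·DDA
    A ↦ CB
    B ↦ DDA
    C ↦ CDA
    D ↦ BAA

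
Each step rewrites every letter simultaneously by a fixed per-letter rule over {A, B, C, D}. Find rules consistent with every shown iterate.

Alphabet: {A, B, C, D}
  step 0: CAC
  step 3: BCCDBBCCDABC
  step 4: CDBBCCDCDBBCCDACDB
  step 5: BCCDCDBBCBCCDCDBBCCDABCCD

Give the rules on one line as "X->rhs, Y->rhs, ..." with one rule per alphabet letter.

  step 4 ⇒ step 5: CDBBCCDCDBBCCDACDB ⇒ B·C·CD·CD·B·B·C·B·C·CD·CD·B·B·C·CDA·B·C·CD
    A ↦ CDA
    B ↦ CD
    C ↦ B
    D ↦ C

A->CDA, B->CD, C->B, D->C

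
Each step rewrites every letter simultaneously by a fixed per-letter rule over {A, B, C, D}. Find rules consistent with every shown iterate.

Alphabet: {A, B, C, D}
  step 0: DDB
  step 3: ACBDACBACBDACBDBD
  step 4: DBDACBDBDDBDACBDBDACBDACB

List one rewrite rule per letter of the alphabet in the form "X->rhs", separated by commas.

A->D, B->D, C->B, D->ACB

  step 3 ⇒ step 4: ACBDACBACBDACBDBD ⇒ D·B·D·ACB·D·B·D·D·B·D·ACB·D·B·D·ACB·D·ACB
    A ↦ D
    B ↦ D
    C ↦ B
    D ↦ ACB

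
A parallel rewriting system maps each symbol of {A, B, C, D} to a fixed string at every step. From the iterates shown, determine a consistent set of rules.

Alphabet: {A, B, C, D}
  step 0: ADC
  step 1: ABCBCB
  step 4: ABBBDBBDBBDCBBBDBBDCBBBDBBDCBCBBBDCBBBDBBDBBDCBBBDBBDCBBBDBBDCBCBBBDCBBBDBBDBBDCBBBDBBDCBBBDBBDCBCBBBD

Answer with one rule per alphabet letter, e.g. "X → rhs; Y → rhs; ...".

  step 0 ⇒ step 1: ADC ⇒ AB·CB·CB
    A ↦ AB
    C ↦ CB
    D ↦ CB
    B ↦ BBD  (constrained at step 1)

A->AB, B->BBD, C->CB, D->CB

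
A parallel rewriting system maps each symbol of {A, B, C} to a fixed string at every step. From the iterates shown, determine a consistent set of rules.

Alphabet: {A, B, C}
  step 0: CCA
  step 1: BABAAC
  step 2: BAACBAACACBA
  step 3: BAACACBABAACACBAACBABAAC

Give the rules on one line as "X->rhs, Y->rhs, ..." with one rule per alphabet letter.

A->AC, B->BA, C->BA

  step 2 ⇒ step 3: BAACBAACACBA ⇒ BA·AC·AC·BA·BA·AC·AC·BA·AC·BA·BA·AC
    A ↦ AC
    B ↦ BA
    C ↦ BA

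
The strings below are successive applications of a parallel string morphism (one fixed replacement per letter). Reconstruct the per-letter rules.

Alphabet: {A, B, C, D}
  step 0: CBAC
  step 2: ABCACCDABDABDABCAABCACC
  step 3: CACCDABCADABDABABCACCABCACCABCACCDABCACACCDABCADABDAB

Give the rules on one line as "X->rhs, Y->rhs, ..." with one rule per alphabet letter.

A->CA, B->CC, C->DAB, D->AB

  step 2 ⇒ step 3: ABCACCDABDABDABCAABCACC ⇒ CA·CC·DAB·CA·DAB·DAB·AB·CA·CC·AB·CA·CC·AB·CA·CC·DAB·CA·CA·CC·DAB·CA·DAB·DAB
    A ↦ CA
    B ↦ CC
    C ↦ DAB
    D ↦ AB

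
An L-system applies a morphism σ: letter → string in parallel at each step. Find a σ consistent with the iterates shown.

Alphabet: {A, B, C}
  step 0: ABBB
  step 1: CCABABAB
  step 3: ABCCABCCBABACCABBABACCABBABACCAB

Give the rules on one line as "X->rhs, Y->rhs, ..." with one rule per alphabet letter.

A->CC, B->AB, C->BA

  step 0 ⇒ step 1: ABBB ⇒ CC·AB·AB·AB
    A ↦ CC
    B ↦ AB
    C ↦ BA  (constrained at step 1)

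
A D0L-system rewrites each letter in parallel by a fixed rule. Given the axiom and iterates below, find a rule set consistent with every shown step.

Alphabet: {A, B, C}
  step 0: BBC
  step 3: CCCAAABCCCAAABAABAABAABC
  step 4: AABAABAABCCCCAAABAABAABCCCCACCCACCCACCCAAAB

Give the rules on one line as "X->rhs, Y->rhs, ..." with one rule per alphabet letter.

A->C, B->CA, C->AAB

  step 3 ⇒ step 4: CCCAAABCCCAAABAABAABAABC ⇒ AAB·AAB·AAB·C·C·C·CA·AAB·AAB·AAB·C·C·C·CA·C·C·CA·C·C·CA·C·C·CA·AAB
    A ↦ C
    B ↦ CA
    C ↦ AAB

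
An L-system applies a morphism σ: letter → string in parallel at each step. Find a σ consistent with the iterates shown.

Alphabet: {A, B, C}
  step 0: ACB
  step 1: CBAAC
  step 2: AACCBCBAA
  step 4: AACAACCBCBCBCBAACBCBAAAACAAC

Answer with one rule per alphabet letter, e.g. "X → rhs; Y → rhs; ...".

A->CB, B->C, C->AA

  step 1 ⇒ step 2: CBAAC ⇒ AA·C·CB·CB·AA
    A ↦ CB
    B ↦ C
    C ↦ AA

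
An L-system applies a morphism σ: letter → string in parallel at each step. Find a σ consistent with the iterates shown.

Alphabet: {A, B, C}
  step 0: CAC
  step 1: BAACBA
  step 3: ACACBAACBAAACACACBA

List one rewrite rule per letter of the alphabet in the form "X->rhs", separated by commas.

  step 0 ⇒ step 1: CAC ⇒ BA·AC·BA
    A ↦ AC
    C ↦ BA
    B ↦ A  (constrained at step 1)

A->AC, B->A, C->BA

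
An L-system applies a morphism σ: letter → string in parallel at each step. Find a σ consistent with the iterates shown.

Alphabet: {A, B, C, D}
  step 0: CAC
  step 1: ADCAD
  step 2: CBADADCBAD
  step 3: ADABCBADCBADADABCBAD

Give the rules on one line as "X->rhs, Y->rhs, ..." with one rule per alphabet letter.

A->C, B->AB, C->AD, D->BAD

  step 2 ⇒ step 3: CBADADCBAD ⇒ AD·AB·C·BAD·C·BAD·AD·AB·C·BAD
    A ↦ C
    B ↦ AB
    C ↦ AD
    D ↦ BAD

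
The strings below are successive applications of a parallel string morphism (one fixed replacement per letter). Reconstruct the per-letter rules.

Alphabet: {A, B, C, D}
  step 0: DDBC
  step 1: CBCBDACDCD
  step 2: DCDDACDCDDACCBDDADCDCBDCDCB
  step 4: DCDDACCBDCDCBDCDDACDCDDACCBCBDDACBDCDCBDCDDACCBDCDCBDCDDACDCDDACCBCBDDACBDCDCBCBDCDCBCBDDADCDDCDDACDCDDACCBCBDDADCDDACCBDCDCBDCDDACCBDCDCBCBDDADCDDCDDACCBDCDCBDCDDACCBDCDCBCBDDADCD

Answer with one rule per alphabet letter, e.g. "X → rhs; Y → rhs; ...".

  step 1 ⇒ step 2: CBCBDACDCD ⇒ DCD·DAC·DCD·DAC·CB·DDA·DCD·CB·DCD·CB
    A ↦ DDA
    B ↦ DAC
    C ↦ DCD
    D ↦ CB

A->DDA, B->DAC, C->DCD, D->CB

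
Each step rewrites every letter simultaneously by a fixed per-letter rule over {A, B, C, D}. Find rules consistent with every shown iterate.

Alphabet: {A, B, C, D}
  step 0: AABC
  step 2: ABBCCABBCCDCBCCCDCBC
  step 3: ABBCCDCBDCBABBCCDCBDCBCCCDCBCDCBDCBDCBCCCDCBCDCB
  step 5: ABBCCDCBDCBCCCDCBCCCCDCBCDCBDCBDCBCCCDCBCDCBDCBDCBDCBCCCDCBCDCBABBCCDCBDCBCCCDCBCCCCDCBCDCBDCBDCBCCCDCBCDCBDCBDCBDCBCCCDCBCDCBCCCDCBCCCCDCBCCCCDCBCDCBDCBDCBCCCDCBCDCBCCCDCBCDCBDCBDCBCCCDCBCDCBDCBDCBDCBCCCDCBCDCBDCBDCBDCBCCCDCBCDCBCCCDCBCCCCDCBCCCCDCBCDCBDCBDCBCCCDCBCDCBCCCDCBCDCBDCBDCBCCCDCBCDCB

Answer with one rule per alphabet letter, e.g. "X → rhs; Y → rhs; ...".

A->ABB, B->C, C->DCB, D->CCC

  step 2 ⇒ step 3: ABBCCABBCCDCBCCCDCBC ⇒ ABB·C·C·DCB·DCB·ABB·C·C·DCB·DCB·CCC·DCB·C·DCB·DCB·DCB·CCC·DCB·C·DCB
    A ↦ ABB
    B ↦ C
    C ↦ DCB
    D ↦ CCC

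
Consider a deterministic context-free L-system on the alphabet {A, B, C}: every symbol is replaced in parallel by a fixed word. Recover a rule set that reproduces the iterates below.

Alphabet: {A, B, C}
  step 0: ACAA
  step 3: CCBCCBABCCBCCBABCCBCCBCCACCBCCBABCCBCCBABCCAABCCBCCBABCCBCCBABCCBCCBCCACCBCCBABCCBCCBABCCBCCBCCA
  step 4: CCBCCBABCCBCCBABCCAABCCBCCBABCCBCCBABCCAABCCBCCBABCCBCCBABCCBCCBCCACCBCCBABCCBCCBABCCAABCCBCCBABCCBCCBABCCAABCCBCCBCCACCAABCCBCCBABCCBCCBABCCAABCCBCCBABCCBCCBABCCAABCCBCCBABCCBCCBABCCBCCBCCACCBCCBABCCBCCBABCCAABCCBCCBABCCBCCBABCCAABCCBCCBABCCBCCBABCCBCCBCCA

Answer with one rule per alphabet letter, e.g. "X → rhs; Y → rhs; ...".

A->CCA, B->AB, C->CCB

  step 3 ⇒ step 4: CCBCCBABCCBCCBABCCBCCBCCACCBCCBABCCBCCBABCCAABCCBCCBABCCBCCBABCCBCCBCCACCBCCBABCCBCCBABCCBCCBCCA ⇒ CCB·CCB·AB·CCB·CCB·AB·CCA·AB·CCB·CCB·AB·CCB·CCB·AB·CCA·AB·CCB·CCB·AB·CCB·CCB·AB·CCB·CCB·CCA·CCB·CCB·AB·CCB·CCB·AB·CCA·AB·CCB·CCB·AB·CCB·CCB·AB·CCA·AB·CCB·CCB·CCA·CCA·AB·CCB·CCB·AB·CCB·CCB·AB·CCA·AB·CCB·CCB·AB·CCB·CCB·AB·CCA·AB·CCB·CCB·AB·CCB·CCB·AB·CCB·CCB·CCA·CCB·CCB·AB·CCB·CCB·AB·CCA·AB·CCB·CCB·AB·CCB·CCB·AB·CCA·AB·CCB·CCB·AB·CCB·CCB·AB·CCB·CCB·CCA
    A ↦ CCA
    B ↦ AB
    C ↦ CCB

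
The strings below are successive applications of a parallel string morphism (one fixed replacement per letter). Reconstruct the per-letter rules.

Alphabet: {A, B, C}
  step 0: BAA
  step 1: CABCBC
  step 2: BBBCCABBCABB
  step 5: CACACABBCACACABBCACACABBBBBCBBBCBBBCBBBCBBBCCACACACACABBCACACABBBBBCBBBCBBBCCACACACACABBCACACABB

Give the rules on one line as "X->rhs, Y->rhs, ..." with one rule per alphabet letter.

A->BC, B->CA, C->BB

  step 1 ⇒ step 2: CABCBC ⇒ BB·BC·CA·BB·CA·BB
    A ↦ BC
    B ↦ CA
    C ↦ BB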